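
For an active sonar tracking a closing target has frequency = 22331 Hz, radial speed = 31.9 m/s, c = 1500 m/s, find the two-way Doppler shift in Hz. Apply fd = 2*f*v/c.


fd = 2*f*v/c = 2 * 22331 * 31.9 / 1500 = 949.81

949.81 Hz


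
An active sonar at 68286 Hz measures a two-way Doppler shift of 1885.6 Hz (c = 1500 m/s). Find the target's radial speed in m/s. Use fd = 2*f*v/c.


From fd = 2*f*v/c, v = c*fd/(2*f) = 1500 * 1885.6 / (2*68286) = 20.71

20.71 m/s


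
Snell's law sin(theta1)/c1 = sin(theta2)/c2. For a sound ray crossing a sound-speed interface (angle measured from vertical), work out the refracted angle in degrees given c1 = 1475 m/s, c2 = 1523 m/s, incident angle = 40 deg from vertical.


41.58 deg


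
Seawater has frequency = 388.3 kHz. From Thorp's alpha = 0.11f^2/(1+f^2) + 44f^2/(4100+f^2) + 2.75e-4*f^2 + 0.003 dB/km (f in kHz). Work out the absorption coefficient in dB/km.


f^2 = 150776.89
alpha = 0.11*150776.89/(1+150776.89) + 44*150776.89/(4100+150776.89) + 2.75e-4*150776.89 + 0.003 = 84.412

84.412 dB/km


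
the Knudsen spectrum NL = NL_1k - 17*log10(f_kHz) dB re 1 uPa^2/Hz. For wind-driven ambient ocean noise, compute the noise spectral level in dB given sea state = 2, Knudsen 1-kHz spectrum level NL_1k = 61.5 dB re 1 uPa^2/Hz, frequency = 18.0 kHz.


NL = NL_1k - 17*log10(f_kHz) = 61.5 - 17*log10(18.0) = 61.5 - (21.34) = 40.16

40.16 dB


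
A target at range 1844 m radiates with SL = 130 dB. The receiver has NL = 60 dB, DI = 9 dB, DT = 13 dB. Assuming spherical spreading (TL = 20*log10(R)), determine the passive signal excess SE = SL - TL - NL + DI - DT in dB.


Step 1: TL = 20*log10(1844) = 65.32 dB
Step 2: SE = 130 - 65.32 - 60 + 9 - 13 = 0.68

0.68 dB


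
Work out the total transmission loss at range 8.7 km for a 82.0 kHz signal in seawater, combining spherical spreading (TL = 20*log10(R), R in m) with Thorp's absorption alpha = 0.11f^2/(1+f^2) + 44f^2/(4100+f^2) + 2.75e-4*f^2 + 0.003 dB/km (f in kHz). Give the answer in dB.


Step 1 (Thorp): alpha = 0.11*6724.0/(1+6724.0) + 44*6724.0/(4100+6724.0) + 2.75e-4*6724.0 + 0.003 = 29.2954 dB/km
Step 2: TL_spread = 20*log10(8700) = 78.79 dB
Step 3: TL_abs = alpha*R = 29.2954 * 8.7 = 254.87 dB
Step 4: TL_total = 78.79 + 254.87 = 333.66

333.66 dB


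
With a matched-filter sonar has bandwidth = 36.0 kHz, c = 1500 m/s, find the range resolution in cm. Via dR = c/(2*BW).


dR = c/(2*BW) = 1500 / (2 * 36.0e3) = 0.0208 m = 2.08 cm

2.08 cm


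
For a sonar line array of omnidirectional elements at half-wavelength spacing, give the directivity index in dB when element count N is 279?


24.46 dB


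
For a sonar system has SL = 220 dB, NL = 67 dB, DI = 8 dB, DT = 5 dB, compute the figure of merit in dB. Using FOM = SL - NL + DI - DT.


FOM = SL - NL + DI - DT = 220 - 67 + 8 - 5 = 156

156 dB


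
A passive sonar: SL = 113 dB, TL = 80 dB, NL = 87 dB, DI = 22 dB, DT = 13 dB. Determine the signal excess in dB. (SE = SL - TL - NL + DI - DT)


SE = SL - TL - NL + DI - DT = 113 - 80 - 87 + 22 - 13 = -45

-45 dB


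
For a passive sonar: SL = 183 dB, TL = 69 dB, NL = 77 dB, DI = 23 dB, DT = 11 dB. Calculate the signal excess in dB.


49 dB


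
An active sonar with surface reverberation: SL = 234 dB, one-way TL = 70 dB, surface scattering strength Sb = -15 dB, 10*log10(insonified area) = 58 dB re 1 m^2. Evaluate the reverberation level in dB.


RL = SL - 2*TL + Sb + 10*log10(A) = 234 - 2*70 + (-15) + 58 = 137

137 dB


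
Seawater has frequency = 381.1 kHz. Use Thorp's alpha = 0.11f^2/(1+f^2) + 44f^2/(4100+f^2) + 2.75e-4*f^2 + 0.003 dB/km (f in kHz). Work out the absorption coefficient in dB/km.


f^2 = 145237.21
alpha = 0.11*145237.21/(1+145237.21) + 44*145237.21/(4100+145237.21) + 2.75e-4*145237.21 + 0.003 = 82.845

82.845 dB/km


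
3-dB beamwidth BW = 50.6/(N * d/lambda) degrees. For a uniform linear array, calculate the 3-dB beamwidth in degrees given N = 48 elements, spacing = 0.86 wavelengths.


BW = 50.6 / (48 * 0.86) = 50.6 / 41.28 = 1.23

1.23 deg


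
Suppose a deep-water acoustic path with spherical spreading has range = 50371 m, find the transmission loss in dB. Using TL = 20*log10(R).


TL = 20*log10(50371) = 94.04

94.04 dB


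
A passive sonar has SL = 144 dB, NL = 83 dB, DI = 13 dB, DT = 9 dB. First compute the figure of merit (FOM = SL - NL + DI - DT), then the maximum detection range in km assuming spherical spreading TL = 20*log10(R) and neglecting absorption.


Step 1: FOM = SL - NL + DI - DT = 144 - 83 + 13 - 9 = 65 dB
Step 2: at max range FOM = TL = 20*log10(R), so R = 10^(65/20) = 1778.28 m = 1.78 km

1.78 km


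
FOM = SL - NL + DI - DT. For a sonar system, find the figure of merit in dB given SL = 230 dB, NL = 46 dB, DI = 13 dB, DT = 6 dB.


FOM = SL - NL + DI - DT = 230 - 46 + 13 - 6 = 191

191 dB


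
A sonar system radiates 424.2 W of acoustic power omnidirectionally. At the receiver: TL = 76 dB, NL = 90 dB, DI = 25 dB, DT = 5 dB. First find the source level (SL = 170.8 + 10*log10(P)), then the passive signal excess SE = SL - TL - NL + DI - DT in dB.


Step 1: SL = 170.8 + 10*log10(424.2) = 197.08 dB
Step 2: SE = SL - TL - NL + DI - DT = 197.08 - 76 - 90 + 25 - 5 = 51.08

51.08 dB


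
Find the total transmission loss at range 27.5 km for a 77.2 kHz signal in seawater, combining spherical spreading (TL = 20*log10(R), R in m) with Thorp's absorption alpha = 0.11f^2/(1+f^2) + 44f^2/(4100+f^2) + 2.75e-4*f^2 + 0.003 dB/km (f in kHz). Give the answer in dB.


Step 1 (Thorp): alpha = 0.11*5959.84/(1+5959.84) + 44*5959.84/(4100+5959.84) + 2.75e-4*5959.84 + 0.003 = 27.8192 dB/km
Step 2: TL_spread = 20*log10(27500) = 88.79 dB
Step 3: TL_abs = alpha*R = 27.8192 * 27.5 = 765.03 dB
Step 4: TL_total = 88.79 + 765.03 = 853.82

853.82 dB


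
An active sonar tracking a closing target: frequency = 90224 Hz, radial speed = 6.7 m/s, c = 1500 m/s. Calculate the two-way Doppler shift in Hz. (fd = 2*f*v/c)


806.0 Hz


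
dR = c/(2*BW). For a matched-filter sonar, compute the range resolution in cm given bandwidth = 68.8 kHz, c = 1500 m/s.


dR = c/(2*BW) = 1500 / (2 * 68.8e3) = 0.0109 m = 1.09 cm

1.09 cm


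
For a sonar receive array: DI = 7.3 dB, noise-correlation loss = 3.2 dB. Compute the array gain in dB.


AG = DI - L_corr = 7.3 - 3.2 = 4.1

4.1 dB


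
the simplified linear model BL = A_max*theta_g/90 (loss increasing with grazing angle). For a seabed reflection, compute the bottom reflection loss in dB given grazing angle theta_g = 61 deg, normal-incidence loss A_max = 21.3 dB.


14.44 dB


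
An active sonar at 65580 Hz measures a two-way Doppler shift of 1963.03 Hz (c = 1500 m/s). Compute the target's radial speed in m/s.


22.45 m/s


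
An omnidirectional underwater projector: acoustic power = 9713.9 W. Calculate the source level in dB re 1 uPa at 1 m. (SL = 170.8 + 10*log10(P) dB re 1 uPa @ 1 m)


SL = 170.8 + 10*log10(9713.9) = 170.8 + 39.87 = 210.67

210.67 dB


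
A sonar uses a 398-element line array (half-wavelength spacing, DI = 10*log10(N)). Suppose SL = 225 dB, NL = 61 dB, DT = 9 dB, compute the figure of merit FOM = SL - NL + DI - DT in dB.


Step 1: DI = 10*log10(398) = 26.0 dB
Step 2: FOM = SL - NL + DI - DT = 225 - 61 + 26.0 - 9 = 181.0

181.0 dB


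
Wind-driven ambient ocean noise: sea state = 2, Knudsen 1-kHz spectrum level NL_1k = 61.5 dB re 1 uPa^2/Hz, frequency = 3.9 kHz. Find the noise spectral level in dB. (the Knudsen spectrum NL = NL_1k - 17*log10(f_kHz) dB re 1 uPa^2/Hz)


51.45 dB


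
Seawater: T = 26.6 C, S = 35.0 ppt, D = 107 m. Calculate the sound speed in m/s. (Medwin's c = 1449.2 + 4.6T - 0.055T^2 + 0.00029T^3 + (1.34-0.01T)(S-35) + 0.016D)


c = 1449.2 + 4.6*26.6 - 0.055*26.6^2 + 0.00029*26.6^3 + (1.34 - 0.01*26.6)*(35.0 - 35) + 0.016*107 = 1539.81

1539.81 m/s


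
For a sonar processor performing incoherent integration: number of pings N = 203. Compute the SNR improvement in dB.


Gain = 5*log10(203) = 11.54

11.54 dB


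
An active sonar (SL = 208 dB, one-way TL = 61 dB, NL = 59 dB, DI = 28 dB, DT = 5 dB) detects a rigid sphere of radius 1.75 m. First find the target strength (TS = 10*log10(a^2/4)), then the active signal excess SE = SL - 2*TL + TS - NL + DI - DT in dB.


Step 1: TS = 10*log10(1.75^2/4) = -1.16 dB
Step 2: SE = SL - 2*TL + TS - NL + DI - DT = 208 - 2*61 + (-1.16) - 59 + 28 - 5 = 48.84

48.84 dB


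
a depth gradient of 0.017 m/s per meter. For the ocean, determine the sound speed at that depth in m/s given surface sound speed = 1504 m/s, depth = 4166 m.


c = 1504 + 0.017 * 4166 = 1574.822

1574.822 m/s


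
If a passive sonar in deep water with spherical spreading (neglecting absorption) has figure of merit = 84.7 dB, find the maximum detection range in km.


17.18 km


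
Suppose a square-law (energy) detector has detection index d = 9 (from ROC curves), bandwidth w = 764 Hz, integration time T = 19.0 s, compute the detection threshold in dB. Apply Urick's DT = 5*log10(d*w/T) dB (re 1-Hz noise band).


12.79 dB


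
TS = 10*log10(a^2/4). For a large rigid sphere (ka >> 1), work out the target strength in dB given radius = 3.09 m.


TS = 10*log10(3.09^2 / 4) = 10*log10(2.387025) = 3.78

3.78 dB


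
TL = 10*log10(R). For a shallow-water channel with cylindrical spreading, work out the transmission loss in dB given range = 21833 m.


TL = 10*log10(21833) = 43.39

43.39 dB


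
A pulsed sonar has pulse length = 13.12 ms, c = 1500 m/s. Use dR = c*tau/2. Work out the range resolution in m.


dR = c*tau/2 = 1500 * 13.12e-3 / 2 = 9.84

9.84 m


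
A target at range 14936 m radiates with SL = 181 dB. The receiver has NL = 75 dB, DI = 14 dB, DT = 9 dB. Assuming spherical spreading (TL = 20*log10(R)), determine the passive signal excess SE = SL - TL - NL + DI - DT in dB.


27.52 dB


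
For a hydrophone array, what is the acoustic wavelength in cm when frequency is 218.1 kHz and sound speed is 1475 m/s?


lambda = c/f = 1475 / 218100 = 0.0068 m = 0.68 cm

0.68 cm


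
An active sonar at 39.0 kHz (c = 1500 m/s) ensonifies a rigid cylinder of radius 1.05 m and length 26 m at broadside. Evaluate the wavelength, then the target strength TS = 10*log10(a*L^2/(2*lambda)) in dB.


Step 1: lambda = c/f = 1500/39000 = 0.03846 m
Step 2: TS = 10*log10(a*L^2/(2*lambda)) = 10*log10(1.05*26^2/(2*0.03846)) = 39.65

39.65 dB


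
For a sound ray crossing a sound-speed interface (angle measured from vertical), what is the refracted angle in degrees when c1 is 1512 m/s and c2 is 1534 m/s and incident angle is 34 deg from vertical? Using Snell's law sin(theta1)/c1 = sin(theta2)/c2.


sin(theta2) = (c2/c1)*sin(theta1) = (1534/1512)*sin(34 deg) = 0.56733
theta2 = arcsin(0.56733) = 34.56

34.56 deg


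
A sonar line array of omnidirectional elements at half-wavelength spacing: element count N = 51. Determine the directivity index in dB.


DI = 10*log10(51) = 17.08

17.08 dB


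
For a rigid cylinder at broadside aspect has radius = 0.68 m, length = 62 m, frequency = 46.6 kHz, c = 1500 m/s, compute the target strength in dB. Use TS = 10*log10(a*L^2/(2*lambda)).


lambda = 1500/46600 = 0.03219 m
TS = 10*log10(0.68*62^2/(2*0.03219)) = 46.09

46.09 dB


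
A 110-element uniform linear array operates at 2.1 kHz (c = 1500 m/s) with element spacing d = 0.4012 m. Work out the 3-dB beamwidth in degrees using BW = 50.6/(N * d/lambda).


Step 1: lambda = 1500/2100 = 0.71429 m
Step 2: d/lambda = 0.4012/0.71429 = 0.5617
Step 3: BW = 50.6/(N * d/lambda) = 50.6/(110 * 0.5617) = 0.82

0.82 deg


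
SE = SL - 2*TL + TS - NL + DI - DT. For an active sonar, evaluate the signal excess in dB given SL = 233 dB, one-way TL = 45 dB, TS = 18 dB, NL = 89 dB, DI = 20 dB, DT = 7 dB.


SE = SL - 2*TL + TS - NL + DI - DT = 233 - 2*45 + (18) - 89 + 20 - 7 = 85

85 dB


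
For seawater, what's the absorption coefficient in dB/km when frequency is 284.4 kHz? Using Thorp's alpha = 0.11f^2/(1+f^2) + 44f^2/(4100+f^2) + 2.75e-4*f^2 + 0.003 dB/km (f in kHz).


64.233 dB/km


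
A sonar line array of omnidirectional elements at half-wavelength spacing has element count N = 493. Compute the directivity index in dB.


DI = 10*log10(493) = 26.93

26.93 dB


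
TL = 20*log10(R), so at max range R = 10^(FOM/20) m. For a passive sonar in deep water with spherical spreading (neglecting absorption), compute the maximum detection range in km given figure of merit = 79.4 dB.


At max range FOM = TL, so 20*log10(R) = 79.4
R = 10^(79.4/20) = 9332.54 m = 9.33 km

9.33 km


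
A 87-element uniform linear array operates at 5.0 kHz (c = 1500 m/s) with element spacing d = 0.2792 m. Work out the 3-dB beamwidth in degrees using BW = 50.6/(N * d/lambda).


0.62 deg


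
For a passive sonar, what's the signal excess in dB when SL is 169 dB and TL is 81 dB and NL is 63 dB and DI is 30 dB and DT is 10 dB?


SE = SL - TL - NL + DI - DT = 169 - 81 - 63 + 30 - 10 = 45

45 dB


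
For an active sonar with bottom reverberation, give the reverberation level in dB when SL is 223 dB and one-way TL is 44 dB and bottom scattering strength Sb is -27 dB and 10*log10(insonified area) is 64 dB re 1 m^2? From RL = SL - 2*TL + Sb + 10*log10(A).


172 dB


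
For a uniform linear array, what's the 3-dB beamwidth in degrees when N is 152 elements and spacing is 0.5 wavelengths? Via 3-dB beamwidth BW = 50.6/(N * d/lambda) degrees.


0.67 deg


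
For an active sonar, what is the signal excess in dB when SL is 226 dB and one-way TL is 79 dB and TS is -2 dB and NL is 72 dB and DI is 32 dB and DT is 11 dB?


15 dB


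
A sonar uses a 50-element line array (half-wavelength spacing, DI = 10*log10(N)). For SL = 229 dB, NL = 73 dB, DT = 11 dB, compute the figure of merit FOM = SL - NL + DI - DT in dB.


Step 1: DI = 10*log10(50) = 16.99 dB
Step 2: FOM = SL - NL + DI - DT = 229 - 73 + 16.99 - 11 = 161.99

161.99 dB


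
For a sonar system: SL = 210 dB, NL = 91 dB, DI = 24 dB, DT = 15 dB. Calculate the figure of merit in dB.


128 dB


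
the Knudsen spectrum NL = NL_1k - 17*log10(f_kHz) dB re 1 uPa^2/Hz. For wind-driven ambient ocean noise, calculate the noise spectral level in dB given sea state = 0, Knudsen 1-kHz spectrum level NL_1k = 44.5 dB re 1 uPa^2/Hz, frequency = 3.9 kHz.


34.45 dB


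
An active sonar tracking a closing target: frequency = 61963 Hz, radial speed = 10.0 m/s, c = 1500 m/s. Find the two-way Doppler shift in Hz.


fd = 2*f*v/c = 2 * 61963 * 10.0 / 1500 = 826.17

826.17 Hz


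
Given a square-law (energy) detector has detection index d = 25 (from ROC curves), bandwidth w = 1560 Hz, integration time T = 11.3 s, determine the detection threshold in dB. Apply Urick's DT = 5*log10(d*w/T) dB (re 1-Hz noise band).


DT = 5*log10(d*w/T) = 5*log10(25 * 1560 / 11.3) = 5*log10(3451.33) = 17.69

17.69 dB


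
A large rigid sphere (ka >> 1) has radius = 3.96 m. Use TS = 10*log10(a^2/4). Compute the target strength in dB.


TS = 10*log10(3.96^2 / 4) = 10*log10(3.9204) = 5.93

5.93 dB


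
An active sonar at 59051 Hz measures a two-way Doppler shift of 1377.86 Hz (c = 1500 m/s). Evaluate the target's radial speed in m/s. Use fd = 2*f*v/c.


From fd = 2*f*v/c, v = c*fd/(2*f) = 1500 * 1377.86 / (2*59051) = 17.5

17.5 m/s


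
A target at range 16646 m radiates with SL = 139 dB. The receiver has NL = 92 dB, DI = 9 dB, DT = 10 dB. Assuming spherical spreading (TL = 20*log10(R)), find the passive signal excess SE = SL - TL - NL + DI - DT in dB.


Step 1: TL = 20*log10(16646) = 84.43 dB
Step 2: SE = 139 - 84.43 - 92 + 9 - 10 = -38.43

-38.43 dB


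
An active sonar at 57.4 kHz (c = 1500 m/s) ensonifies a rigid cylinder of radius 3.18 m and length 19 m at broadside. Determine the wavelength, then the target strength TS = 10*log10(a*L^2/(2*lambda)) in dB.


Step 1: lambda = c/f = 1500/57400 = 0.02613 m
Step 2: TS = 10*log10(a*L^2/(2*lambda)) = 10*log10(3.18*19^2/(2*0.02613)) = 43.42

43.42 dB


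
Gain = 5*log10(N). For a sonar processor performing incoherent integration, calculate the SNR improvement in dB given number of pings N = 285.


Gain = 5*log10(285) = 12.27

12.27 dB


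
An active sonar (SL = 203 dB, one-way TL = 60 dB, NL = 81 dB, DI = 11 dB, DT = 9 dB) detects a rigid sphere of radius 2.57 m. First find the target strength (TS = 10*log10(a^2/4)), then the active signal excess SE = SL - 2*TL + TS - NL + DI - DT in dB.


Step 1: TS = 10*log10(2.57^2/4) = 2.18 dB
Step 2: SE = SL - 2*TL + TS - NL + DI - DT = 203 - 2*60 + (2.18) - 81 + 11 - 9 = 6.18

6.18 dB


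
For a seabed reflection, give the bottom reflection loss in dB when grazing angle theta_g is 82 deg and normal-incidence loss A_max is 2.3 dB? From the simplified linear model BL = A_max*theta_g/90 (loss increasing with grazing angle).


2.1 dB


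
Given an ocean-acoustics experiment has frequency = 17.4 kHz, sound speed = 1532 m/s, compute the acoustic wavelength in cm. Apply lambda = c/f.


8.8 cm


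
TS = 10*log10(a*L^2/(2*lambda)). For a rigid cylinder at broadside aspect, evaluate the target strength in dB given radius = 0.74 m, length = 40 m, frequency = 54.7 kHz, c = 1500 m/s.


lambda = 1500/54700 = 0.02742 m
TS = 10*log10(0.74*40^2/(2*0.02742)) = 43.34

43.34 dB


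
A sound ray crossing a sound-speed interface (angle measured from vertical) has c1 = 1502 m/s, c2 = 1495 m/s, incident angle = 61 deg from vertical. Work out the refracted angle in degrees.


sin(theta2) = (c2/c1)*sin(theta1) = (1495/1502)*sin(61 deg) = 0.87054
theta2 = arcsin(0.87054) = 60.52

60.52 deg


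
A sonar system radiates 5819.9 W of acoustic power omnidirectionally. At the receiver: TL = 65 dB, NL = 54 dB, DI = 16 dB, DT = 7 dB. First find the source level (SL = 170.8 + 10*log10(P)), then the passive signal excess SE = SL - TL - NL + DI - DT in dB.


Step 1: SL = 170.8 + 10*log10(5819.9) = 208.45 dB
Step 2: SE = SL - TL - NL + DI - DT = 208.45 - 65 - 54 + 16 - 7 = 98.45

98.45 dB


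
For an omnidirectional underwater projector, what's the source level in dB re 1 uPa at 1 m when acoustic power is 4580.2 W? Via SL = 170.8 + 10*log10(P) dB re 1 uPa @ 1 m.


SL = 170.8 + 10*log10(4580.2) = 170.8 + 36.61 = 207.41

207.41 dB


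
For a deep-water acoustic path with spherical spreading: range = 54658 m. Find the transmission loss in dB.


TL = 20*log10(54658) = 94.75

94.75 dB


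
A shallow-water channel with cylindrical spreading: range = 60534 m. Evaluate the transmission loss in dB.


TL = 10*log10(60534) = 47.82

47.82 dB


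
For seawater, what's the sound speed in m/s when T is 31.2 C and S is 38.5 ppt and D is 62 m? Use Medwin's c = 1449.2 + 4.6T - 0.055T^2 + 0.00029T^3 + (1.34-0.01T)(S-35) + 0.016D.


c = 1449.2 + 4.6*31.2 - 0.055*31.2^2 + 0.00029*31.2^3 + (1.34 - 0.01*31.2)*(38.5 - 35) + 0.016*62 = 1552.58

1552.58 m/s


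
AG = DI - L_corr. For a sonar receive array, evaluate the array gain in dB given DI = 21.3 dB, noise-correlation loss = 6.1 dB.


AG = DI - L_corr = 21.3 - 6.1 = 15.2

15.2 dB


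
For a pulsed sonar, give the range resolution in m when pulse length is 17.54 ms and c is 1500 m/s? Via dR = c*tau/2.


13.155 m


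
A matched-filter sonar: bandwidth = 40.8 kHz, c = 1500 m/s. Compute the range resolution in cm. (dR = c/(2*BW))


dR = c/(2*BW) = 1500 / (2 * 40.8e3) = 0.0184 m = 1.84 cm

1.84 cm


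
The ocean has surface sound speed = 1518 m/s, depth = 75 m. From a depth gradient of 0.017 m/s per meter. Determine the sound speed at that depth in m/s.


c = 1518 + 0.017 * 75 = 1519.275

1519.275 m/s


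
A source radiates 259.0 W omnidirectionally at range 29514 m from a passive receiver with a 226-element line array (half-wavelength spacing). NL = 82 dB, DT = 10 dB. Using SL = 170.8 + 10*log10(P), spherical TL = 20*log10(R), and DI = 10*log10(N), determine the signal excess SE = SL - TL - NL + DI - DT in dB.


Step 1: SL = 170.8 + 10*log10(259.0) = 194.93 dB
Step 2: TL = 20*log10(29514) = 89.4 dB
Step 3: DI = 10*log10(226) = 23.54 dB
Step 4: SE = SL - TL - NL + DI - DT = 194.93 - 89.4 - 82 + 23.54 - 10 = 37.07

37.07 dB


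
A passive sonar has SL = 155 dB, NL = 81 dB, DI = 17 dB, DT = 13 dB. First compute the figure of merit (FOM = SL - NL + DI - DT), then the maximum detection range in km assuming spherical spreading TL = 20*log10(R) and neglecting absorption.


Step 1: FOM = SL - NL + DI - DT = 155 - 81 + 17 - 13 = 78 dB
Step 2: at max range FOM = TL = 20*log10(R), so R = 10^(78/20) = 7943.28 m = 7.94 km

7.94 km


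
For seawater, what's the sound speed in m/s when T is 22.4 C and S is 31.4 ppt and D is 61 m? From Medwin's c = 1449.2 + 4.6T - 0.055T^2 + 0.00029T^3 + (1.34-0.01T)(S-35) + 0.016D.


c = 1449.2 + 4.6*22.4 - 0.055*22.4^2 + 0.00029*22.4^3 + (1.34 - 0.01*22.4)*(31.4 - 35) + 0.016*61 = 1524.86

1524.86 m/s


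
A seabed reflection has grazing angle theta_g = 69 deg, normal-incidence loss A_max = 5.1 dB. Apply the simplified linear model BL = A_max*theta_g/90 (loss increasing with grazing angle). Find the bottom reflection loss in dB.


BL = A_max * theta_g / 90 = 5.1 * 69 / 90 = 3.91

3.91 dB


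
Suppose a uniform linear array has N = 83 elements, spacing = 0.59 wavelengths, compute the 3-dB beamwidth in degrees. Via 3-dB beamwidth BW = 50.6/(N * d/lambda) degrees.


BW = 50.6 / (83 * 0.59) = 50.6 / 48.97 = 1.03

1.03 deg


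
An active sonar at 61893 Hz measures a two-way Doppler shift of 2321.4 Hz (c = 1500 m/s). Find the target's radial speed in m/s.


From fd = 2*f*v/c, v = c*fd/(2*f) = 1500 * 2321.4 / (2*61893) = 28.13

28.13 m/s


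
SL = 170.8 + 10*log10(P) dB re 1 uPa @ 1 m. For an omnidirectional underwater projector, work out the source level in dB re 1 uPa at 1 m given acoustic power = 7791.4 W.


SL = 170.8 + 10*log10(7791.4) = 170.8 + 38.92 = 209.72

209.72 dB


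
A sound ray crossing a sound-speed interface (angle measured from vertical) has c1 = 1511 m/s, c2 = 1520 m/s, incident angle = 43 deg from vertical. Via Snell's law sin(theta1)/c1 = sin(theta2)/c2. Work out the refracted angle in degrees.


43.32 deg


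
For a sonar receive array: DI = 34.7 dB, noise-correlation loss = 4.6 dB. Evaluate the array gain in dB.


AG = DI - L_corr = 34.7 - 4.6 = 30.1

30.1 dB


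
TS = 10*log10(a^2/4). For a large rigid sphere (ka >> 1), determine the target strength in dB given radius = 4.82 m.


TS = 10*log10(4.82^2 / 4) = 10*log10(5.8081) = 7.64

7.64 dB


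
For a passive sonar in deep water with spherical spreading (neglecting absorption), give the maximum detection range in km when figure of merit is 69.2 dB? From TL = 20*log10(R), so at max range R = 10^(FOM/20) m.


At max range FOM = TL, so 20*log10(R) = 69.2
R = 10^(69.2/20) = 2884.03 m = 2.88 km

2.88 km


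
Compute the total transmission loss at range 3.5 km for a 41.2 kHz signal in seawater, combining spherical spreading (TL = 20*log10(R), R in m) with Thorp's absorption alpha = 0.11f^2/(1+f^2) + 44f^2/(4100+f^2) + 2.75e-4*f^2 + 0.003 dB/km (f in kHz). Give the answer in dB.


Step 1 (Thorp): alpha = 0.11*1697.44/(1+1697.44) + 44*1697.44/(4100+1697.44) + 2.75e-4*1697.44 + 0.003 = 13.4625 dB/km
Step 2: TL_spread = 20*log10(3500) = 70.88 dB
Step 3: TL_abs = alpha*R = 13.4625 * 3.5 = 47.12 dB
Step 4: TL_total = 70.88 + 47.12 = 118.0

118.0 dB


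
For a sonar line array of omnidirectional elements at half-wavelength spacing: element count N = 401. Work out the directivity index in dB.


DI = 10*log10(401) = 26.03

26.03 dB


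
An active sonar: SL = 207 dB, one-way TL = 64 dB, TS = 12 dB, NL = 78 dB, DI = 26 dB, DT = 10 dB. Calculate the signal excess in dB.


SE = SL - 2*TL + TS - NL + DI - DT = 207 - 2*64 + (12) - 78 + 26 - 10 = 29

29 dB


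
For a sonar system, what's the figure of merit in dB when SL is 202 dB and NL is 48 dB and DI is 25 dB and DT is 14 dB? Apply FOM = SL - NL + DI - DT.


165 dB


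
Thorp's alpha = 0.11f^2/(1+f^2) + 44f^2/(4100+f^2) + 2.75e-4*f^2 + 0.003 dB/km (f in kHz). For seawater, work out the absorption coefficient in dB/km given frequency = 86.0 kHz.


f^2 = 7396.0
alpha = 0.11*7396.0/(1+7396.0) + 44*7396.0/(4100+7396.0) + 2.75e-4*7396.0 + 0.003 = 30.454

30.454 dB/km


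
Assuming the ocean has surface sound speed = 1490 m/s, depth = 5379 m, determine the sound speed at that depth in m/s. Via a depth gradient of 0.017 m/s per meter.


1581.443 m/s


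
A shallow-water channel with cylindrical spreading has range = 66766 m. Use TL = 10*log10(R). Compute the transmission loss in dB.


48.25 dB


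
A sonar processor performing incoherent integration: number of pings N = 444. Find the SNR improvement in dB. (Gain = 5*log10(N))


Gain = 5*log10(444) = 13.24

13.24 dB


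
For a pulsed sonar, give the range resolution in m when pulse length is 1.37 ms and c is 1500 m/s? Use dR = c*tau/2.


1.0275 m


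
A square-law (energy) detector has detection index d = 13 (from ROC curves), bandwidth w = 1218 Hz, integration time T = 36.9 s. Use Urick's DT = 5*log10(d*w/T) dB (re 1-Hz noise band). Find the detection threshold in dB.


DT = 5*log10(d*w/T) = 5*log10(13 * 1218 / 36.9) = 5*log10(429.11) = 13.16

13.16 dB


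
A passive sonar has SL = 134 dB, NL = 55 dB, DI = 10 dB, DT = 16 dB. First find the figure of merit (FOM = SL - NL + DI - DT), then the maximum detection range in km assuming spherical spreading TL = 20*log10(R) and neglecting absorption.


Step 1: FOM = SL - NL + DI - DT = 134 - 55 + 10 - 16 = 73 dB
Step 2: at max range FOM = TL = 20*log10(R), so R = 10^(73/20) = 4466.84 m = 4.47 km

4.47 km


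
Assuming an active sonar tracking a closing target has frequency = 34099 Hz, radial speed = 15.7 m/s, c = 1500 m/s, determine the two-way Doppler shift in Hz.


713.81 Hz


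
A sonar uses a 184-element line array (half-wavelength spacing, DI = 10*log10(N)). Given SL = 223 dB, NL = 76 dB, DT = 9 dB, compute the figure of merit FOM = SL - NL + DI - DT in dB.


Step 1: DI = 10*log10(184) = 22.65 dB
Step 2: FOM = SL - NL + DI - DT = 223 - 76 + 22.65 - 9 = 160.65

160.65 dB


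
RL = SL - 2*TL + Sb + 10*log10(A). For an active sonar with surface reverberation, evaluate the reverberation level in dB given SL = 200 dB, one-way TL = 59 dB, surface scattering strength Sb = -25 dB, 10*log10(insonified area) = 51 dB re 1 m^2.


RL = SL - 2*TL + Sb + 10*log10(A) = 200 - 2*59 + (-25) + 51 = 108

108 dB


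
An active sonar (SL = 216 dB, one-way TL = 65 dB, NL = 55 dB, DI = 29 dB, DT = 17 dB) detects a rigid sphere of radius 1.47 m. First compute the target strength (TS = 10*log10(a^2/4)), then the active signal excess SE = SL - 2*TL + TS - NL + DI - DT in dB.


Step 1: TS = 10*log10(1.47^2/4) = -2.67 dB
Step 2: SE = SL - 2*TL + TS - NL + DI - DT = 216 - 2*65 + (-2.67) - 55 + 29 - 17 = 40.33

40.33 dB


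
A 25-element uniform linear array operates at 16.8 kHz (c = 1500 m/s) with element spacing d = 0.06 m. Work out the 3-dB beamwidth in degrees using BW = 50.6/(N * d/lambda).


3.01 deg


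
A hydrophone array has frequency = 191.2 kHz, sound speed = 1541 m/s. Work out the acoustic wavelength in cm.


0.81 cm


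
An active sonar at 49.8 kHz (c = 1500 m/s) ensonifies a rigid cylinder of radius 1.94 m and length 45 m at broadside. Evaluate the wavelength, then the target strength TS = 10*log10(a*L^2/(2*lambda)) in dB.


Step 1: lambda = c/f = 1500/49800 = 0.03012 m
Step 2: TS = 10*log10(a*L^2/(2*lambda)) = 10*log10(1.94*45^2/(2*0.03012)) = 48.14

48.14 dB


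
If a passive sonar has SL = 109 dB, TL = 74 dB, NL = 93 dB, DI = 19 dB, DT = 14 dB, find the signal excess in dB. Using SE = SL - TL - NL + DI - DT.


SE = SL - TL - NL + DI - DT = 109 - 74 - 93 + 19 - 14 = -53

-53 dB


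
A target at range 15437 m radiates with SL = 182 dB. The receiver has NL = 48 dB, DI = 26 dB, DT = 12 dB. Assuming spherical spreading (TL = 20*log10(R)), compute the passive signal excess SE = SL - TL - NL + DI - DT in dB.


Step 1: TL = 20*log10(15437) = 83.77 dB
Step 2: SE = 182 - 83.77 - 48 + 26 - 12 = 64.23

64.23 dB


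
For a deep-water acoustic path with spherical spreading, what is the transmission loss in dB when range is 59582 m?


TL = 20*log10(59582) = 95.5

95.5 dB


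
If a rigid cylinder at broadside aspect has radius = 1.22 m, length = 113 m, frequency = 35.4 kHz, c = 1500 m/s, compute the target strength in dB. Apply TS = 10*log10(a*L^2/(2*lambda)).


52.64 dB


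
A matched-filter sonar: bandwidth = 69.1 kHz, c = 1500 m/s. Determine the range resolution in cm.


dR = c/(2*BW) = 1500 / (2 * 69.1e3) = 0.0109 m = 1.09 cm

1.09 cm


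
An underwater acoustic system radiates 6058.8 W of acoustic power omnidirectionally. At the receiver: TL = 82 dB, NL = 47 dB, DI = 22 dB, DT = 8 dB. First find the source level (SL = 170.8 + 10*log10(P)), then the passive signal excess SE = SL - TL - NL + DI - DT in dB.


Step 1: SL = 170.8 + 10*log10(6058.8) = 208.62 dB
Step 2: SE = SL - TL - NL + DI - DT = 208.62 - 82 - 47 + 22 - 8 = 93.62

93.62 dB


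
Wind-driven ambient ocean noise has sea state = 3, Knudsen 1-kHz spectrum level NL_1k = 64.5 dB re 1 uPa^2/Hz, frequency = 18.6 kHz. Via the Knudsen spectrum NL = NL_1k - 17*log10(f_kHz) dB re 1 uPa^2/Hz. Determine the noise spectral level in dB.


NL = NL_1k - 17*log10(f_kHz) = 64.5 - 17*log10(18.6) = 64.5 - (21.58) = 42.92

42.92 dB


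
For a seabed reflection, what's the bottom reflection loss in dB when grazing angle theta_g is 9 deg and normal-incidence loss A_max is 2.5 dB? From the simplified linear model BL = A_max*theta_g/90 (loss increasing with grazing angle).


0.25 dB


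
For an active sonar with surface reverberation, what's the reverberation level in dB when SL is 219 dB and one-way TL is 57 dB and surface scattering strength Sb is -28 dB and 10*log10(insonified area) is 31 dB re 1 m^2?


108 dB


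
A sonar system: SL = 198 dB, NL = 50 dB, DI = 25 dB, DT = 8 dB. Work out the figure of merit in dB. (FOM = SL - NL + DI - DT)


165 dB


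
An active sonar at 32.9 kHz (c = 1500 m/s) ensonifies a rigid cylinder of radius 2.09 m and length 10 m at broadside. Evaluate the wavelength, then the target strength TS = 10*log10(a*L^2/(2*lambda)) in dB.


Step 1: lambda = c/f = 1500/32900 = 0.04559 m
Step 2: TS = 10*log10(a*L^2/(2*lambda)) = 10*log10(2.09*10^2/(2*0.04559)) = 33.6

33.6 dB


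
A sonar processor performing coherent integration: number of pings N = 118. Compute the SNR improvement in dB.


Gain = 10*log10(118) = 20.72

20.72 dB


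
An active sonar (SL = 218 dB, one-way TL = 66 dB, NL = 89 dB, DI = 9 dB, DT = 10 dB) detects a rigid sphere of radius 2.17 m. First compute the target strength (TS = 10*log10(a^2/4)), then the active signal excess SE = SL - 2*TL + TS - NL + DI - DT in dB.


Step 1: TS = 10*log10(2.17^2/4) = 0.71 dB
Step 2: SE = SL - 2*TL + TS - NL + DI - DT = 218 - 2*66 + (0.71) - 89 + 9 - 10 = -3.29

-3.29 dB


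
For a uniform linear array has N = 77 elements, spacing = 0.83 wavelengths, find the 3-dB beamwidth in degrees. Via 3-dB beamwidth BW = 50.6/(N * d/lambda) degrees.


BW = 50.6 / (77 * 0.83) = 50.6 / 63.91 = 0.79

0.79 deg


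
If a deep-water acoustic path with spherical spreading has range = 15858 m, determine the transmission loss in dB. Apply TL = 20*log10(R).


TL = 20*log10(15858) = 84.0

84.0 dB


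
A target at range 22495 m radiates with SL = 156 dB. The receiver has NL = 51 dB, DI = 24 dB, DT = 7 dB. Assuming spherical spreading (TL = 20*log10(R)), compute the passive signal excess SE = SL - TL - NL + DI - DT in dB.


Step 1: TL = 20*log10(22495) = 87.04 dB
Step 2: SE = 156 - 87.04 - 51 + 24 - 7 = 34.96

34.96 dB


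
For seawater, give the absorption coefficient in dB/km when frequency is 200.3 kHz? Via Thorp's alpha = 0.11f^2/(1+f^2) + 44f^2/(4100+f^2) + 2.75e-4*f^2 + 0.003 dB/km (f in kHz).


f^2 = 40120.09
alpha = 0.11*40120.09/(1+40120.09) + 44*40120.09/(4100+40120.09) + 2.75e-4*40120.09 + 0.003 = 51.066

51.066 dB/km


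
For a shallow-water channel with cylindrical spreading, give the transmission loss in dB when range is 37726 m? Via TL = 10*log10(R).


TL = 10*log10(37726) = 45.77

45.77 dB


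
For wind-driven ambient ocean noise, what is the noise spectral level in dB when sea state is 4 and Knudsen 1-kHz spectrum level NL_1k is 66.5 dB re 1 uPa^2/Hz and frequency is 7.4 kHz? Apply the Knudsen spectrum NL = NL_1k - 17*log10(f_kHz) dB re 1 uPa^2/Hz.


NL = NL_1k - 17*log10(f_kHz) = 66.5 - 17*log10(7.4) = 66.5 - (14.78) = 51.72

51.72 dB


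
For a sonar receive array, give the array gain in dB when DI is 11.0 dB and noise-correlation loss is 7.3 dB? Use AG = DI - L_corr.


3.7 dB


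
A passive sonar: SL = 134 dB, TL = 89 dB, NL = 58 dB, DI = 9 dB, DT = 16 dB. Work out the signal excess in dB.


SE = SL - TL - NL + DI - DT = 134 - 89 - 58 + 9 - 16 = -20

-20 dB


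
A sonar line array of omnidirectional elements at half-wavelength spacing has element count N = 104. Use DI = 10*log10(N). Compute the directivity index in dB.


DI = 10*log10(104) = 20.17

20.17 dB


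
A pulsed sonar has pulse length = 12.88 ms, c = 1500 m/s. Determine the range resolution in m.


9.66 m


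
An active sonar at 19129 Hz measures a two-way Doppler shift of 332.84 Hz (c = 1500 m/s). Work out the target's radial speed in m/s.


From fd = 2*f*v/c, v = c*fd/(2*f) = 1500 * 332.84 / (2*19129) = 13.05

13.05 m/s


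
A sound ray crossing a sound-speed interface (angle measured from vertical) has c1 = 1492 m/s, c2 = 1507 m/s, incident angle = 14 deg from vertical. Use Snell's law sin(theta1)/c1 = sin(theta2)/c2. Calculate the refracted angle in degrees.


14.14 deg


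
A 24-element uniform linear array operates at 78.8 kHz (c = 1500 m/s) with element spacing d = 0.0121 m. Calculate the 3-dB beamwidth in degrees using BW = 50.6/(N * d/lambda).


3.32 deg


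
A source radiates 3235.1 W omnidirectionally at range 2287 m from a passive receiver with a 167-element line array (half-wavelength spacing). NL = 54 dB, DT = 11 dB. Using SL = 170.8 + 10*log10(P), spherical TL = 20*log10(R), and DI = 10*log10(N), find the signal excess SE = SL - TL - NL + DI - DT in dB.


Step 1: SL = 170.8 + 10*log10(3235.1) = 205.9 dB
Step 2: TL = 20*log10(2287) = 67.19 dB
Step 3: DI = 10*log10(167) = 22.23 dB
Step 4: SE = SL - TL - NL + DI - DT = 205.9 - 67.19 - 54 + 22.23 - 11 = 95.94

95.94 dB


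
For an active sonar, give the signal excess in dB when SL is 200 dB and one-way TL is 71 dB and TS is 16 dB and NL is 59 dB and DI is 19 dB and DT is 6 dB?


SE = SL - 2*TL + TS - NL + DI - DT = 200 - 2*71 + (16) - 59 + 19 - 6 = 28

28 dB


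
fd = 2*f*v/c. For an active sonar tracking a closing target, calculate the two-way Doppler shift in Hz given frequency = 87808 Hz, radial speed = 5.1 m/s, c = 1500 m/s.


fd = 2*f*v/c = 2 * 87808 * 5.1 / 1500 = 597.09

597.09 Hz


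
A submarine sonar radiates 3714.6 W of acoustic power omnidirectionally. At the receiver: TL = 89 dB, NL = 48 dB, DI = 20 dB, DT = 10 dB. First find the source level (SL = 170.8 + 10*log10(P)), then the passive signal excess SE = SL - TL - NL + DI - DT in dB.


Step 1: SL = 170.8 + 10*log10(3714.6) = 206.5 dB
Step 2: SE = SL - TL - NL + DI - DT = 206.5 - 89 - 48 + 20 - 10 = 79.5

79.5 dB


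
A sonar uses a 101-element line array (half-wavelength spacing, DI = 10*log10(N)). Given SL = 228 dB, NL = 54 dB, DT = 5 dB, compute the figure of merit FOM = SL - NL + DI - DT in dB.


Step 1: DI = 10*log10(101) = 20.04 dB
Step 2: FOM = SL - NL + DI - DT = 228 - 54 + 20.04 - 5 = 189.04

189.04 dB


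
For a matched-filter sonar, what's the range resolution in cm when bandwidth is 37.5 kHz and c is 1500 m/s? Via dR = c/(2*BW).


2.0 cm


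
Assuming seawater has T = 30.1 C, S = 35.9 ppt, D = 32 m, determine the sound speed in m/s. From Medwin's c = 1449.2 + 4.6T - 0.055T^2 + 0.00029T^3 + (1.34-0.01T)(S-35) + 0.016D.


c = 1449.2 + 4.6*30.1 - 0.055*30.1^2 + 0.00029*30.1^3 + (1.34 - 0.01*30.1)*(35.9 - 35) + 0.016*32 = 1547.19

1547.19 m/s


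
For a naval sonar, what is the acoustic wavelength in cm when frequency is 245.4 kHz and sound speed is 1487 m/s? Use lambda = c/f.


lambda = c/f = 1487 / 245400 = 0.0061 m = 0.61 cm

0.61 cm


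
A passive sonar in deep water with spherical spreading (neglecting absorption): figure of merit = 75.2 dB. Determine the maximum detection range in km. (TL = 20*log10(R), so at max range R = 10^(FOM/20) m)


5.75 km


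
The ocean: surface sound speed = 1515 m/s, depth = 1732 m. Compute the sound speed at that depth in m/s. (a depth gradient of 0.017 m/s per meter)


c = 1515 + 0.017 * 1732 = 1544.444

1544.444 m/s


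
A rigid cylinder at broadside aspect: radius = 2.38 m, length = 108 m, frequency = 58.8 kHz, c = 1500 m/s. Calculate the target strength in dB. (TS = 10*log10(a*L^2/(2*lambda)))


57.36 dB


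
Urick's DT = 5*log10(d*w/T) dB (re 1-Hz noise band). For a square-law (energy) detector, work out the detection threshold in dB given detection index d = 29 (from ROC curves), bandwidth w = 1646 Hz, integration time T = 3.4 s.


DT = 5*log10(d*w/T) = 5*log10(29 * 1646 / 3.4) = 5*log10(14039.41) = 20.74

20.74 dB


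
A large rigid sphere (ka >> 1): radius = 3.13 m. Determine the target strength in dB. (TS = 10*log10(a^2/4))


3.89 dB


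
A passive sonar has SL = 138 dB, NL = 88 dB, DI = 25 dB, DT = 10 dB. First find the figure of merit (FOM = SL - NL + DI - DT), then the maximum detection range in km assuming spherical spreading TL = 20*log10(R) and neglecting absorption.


Step 1: FOM = SL - NL + DI - DT = 138 - 88 + 25 - 10 = 65 dB
Step 2: at max range FOM = TL = 20*log10(R), so R = 10^(65/20) = 1778.28 m = 1.78 km

1.78 km


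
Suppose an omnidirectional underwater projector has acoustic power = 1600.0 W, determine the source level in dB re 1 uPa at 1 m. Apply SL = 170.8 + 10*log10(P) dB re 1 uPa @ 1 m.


202.84 dB


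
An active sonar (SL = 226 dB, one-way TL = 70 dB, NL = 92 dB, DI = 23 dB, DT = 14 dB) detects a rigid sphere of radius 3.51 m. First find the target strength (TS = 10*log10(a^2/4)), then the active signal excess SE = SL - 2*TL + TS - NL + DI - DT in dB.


Step 1: TS = 10*log10(3.51^2/4) = 4.89 dB
Step 2: SE = SL - 2*TL + TS - NL + DI - DT = 226 - 2*70 + (4.89) - 92 + 23 - 14 = 7.89

7.89 dB


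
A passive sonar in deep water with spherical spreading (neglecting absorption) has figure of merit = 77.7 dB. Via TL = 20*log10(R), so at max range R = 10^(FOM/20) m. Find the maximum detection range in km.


At max range FOM = TL, so 20*log10(R) = 77.7
R = 10^(77.7/20) = 7673.61 m = 7.67 km

7.67 km


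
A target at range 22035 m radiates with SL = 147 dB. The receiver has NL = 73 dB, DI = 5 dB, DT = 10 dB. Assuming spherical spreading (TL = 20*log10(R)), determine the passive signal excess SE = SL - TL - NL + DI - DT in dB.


-17.86 dB


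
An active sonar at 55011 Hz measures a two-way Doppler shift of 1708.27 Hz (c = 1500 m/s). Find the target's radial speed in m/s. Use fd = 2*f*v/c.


From fd = 2*f*v/c, v = c*fd/(2*f) = 1500 * 1708.27 / (2*55011) = 23.29

23.29 m/s


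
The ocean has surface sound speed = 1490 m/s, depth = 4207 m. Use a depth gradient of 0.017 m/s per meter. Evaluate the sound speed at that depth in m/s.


c = 1490 + 0.017 * 4207 = 1561.519

1561.519 m/s


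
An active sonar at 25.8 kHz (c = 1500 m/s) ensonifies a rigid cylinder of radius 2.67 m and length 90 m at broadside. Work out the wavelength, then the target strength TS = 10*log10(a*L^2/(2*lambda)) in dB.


Step 1: lambda = c/f = 1500/25800 = 0.05814 m
Step 2: TS = 10*log10(a*L^2/(2*lambda)) = 10*log10(2.67*90^2/(2*0.05814)) = 52.69

52.69 dB
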